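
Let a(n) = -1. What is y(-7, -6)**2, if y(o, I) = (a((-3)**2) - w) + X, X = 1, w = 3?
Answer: 9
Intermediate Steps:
y(o, I) = -3 (y(o, I) = (-1 - 1*3) + 1 = (-1 - 3) + 1 = -4 + 1 = -3)
y(-7, -6)**2 = (-3)**2 = 9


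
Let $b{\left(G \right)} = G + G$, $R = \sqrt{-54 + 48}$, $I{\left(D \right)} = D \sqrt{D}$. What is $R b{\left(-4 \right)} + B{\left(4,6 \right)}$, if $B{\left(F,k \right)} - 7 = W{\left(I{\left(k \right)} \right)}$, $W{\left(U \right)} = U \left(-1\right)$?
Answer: $7 + \sqrt{6} \left(-6 - 8 i\right) \approx -7.6969 - 19.596 i$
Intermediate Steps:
$I{\left(D \right)} = D^{\frac{3}{2}}$
$W{\left(U \right)} = - U$
$R = i \sqrt{6}$ ($R = \sqrt{-6} = i \sqrt{6} \approx 2.4495 i$)
$B{\left(F,k \right)} = 7 - k^{\frac{3}{2}}$
$b{\left(G \right)} = 2 G$
$R b{\left(-4 \right)} + B{\left(4,6 \right)} = i \sqrt{6} \cdot 2 \left(-4\right) + \left(7 - 6^{\frac{3}{2}}\right) = i \sqrt{6} \left(-8\right) + \left(7 - 6 \sqrt{6}\right) = - 8 i \sqrt{6} + \left(7 - 6 \sqrt{6}\right) = 7 - 6 \sqrt{6} - 8 i \sqrt{6}$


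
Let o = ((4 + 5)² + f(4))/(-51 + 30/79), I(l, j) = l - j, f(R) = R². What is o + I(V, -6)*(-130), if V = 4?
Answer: -5206363/3999 ≈ -1301.9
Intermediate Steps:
o = -7663/3999 (o = ((4 + 5)² + 4²)/(-51 + 30/79) = (9² + 16)/(-51 + 30*(1/79)) = (81 + 16)/(-51 + 30/79) = 97/(-3999/79) = 97*(-79/3999) = -7663/3999 ≈ -1.9162)
o + I(V, -6)*(-130) = -7663/3999 + (4 - 1*(-6))*(-130) = -7663/3999 + (4 + 6)*(-130) = -7663/3999 + 10*(-130) = -7663/3999 - 1300 = -5206363/3999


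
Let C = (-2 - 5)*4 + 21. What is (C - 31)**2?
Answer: 1444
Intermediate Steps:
C = -7 (C = -7*4 + 21 = -28 + 21 = -7)
(C - 31)**2 = (-7 - 31)**2 = (-38)**2 = 1444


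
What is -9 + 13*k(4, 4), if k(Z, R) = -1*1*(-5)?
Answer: 56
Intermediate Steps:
k(Z, R) = 5 (k(Z, R) = -1*(-5) = 5)
-9 + 13*k(4, 4) = -9 + 13*5 = -9 + 65 = 56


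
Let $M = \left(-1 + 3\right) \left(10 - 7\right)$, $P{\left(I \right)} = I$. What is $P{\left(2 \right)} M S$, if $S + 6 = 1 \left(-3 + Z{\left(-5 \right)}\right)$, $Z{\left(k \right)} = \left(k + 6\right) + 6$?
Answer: $-24$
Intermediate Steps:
$Z{\left(k \right)} = 12 + k$ ($Z{\left(k \right)} = \left(6 + k\right) + 6 = 12 + k$)
$M = 6$ ($M = 2 \cdot 3 = 6$)
$S = -2$ ($S = -6 + 1 \left(-3 + \left(12 - 5\right)\right) = -6 + 1 \left(-3 + 7\right) = -6 + 1 \cdot 4 = -6 + 4 = -2$)
$P{\left(2 \right)} M S = 2 \cdot 6 \left(-2\right) = 12 \left(-2\right) = -24$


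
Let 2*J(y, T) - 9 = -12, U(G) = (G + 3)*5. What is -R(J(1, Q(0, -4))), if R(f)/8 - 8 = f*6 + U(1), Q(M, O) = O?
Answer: -152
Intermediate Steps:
U(G) = 15 + 5*G (U(G) = (3 + G)*5 = 15 + 5*G)
J(y, T) = -3/2 (J(y, T) = 9/2 + (1/2)*(-12) = 9/2 - 6 = -3/2)
R(f) = 224 + 48*f (R(f) = 64 + 8*(f*6 + (15 + 5*1)) = 64 + 8*(6*f + (15 + 5)) = 64 + 8*(6*f + 20) = 64 + 8*(20 + 6*f) = 64 + (160 + 48*f) = 224 + 48*f)
-R(J(1, Q(0, -4))) = -(224 + 48*(-3/2)) = -(224 - 72) = -1*152 = -152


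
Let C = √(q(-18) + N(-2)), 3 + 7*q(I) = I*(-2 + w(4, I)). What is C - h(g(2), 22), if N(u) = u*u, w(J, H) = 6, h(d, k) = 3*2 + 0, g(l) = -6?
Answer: -6 + I*√329/7 ≈ -6.0 + 2.5912*I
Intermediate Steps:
h(d, k) = 6 (h(d, k) = 6 + 0 = 6)
N(u) = u²
q(I) = -3/7 + 4*I/7 (q(I) = -3/7 + (I*(-2 + 6))/7 = -3/7 + (I*4)/7 = -3/7 + (4*I)/7 = -3/7 + 4*I/7)
C = I*√329/7 (C = √((-3/7 + (4/7)*(-18)) + (-2)²) = √((-3/7 - 72/7) + 4) = √(-75/7 + 4) = √(-47/7) = I*√329/7 ≈ 2.5912*I)
C - h(g(2), 22) = I*√329/7 - 1*6 = I*√329/7 - 6 = -6 + I*√329/7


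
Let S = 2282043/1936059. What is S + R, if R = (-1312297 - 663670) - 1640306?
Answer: -2333771868688/645353 ≈ -3.6163e+6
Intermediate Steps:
R = -3616273 (R = -1975967 - 1640306 = -3616273)
S = 760681/645353 (S = 2282043*(1/1936059) = 760681/645353 ≈ 1.1787)
S + R = 760681/645353 - 3616273 = -2333771868688/645353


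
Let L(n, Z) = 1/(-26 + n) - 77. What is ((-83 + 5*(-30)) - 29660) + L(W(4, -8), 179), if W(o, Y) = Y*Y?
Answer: -1138859/38 ≈ -29970.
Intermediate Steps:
W(o, Y) = Y**2
L(n, Z) = -77 + 1/(-26 + n)
((-83 + 5*(-30)) - 29660) + L(W(4, -8), 179) = ((-83 + 5*(-30)) - 29660) + (2003 - 77*(-8)**2)/(-26 + (-8)**2) = ((-83 - 150) - 29660) + (2003 - 77*64)/(-26 + 64) = (-233 - 29660) + (2003 - 4928)/38 = -29893 + (1/38)*(-2925) = -29893 - 2925/38 = -1138859/38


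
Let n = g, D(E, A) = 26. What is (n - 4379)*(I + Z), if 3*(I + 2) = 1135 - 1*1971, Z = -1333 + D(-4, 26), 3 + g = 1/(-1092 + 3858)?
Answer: 57730470193/8298 ≈ 6.9572e+6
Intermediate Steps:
g = -8297/2766 (g = -3 + 1/(-1092 + 3858) = -3 + 1/2766 = -8297/2766 ≈ -2.9996)
n = -8297/2766 ≈ -2.9996
Z = -1307 (Z = -1333 + 26 = -1307)
I = -842/3 (I = -2 + (1135 - 1*1971)/3 = -2 + (1135 - 1971)/3 = -2 + (⅓)*(-836) = -2 - 836/3 = -842/3 ≈ -280.67)
(n - 4379)*(I + Z) = (-8297/2766 - 4379)*(-842/3 - 1307) = -12120611/2766*(-4763/3) = 57730470193/8298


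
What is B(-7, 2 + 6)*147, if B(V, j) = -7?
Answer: -1029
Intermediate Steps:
B(-7, 2 + 6)*147 = -7*147 = -1029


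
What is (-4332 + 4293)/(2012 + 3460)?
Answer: -13/1824 ≈ -0.0071272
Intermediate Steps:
(-4332 + 4293)/(2012 + 3460) = -39/5472 = -39*1/5472 = -13/1824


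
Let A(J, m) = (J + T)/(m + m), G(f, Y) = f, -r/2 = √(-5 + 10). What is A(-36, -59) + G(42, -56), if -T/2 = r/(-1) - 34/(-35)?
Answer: 87394/2065 + 2*√5/59 ≈ 42.397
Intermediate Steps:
r = -2*√5 (r = -2*√(-5 + 10) = -2*√5 ≈ -4.4721)
T = -68/35 - 4*√5 (T = -2*(-2*√5/(-1) - 34/(-35)) = -2*(-2*√5*(-1) - 34*(-1/35)) = -2*(2*√5 + 34/35) = -2*(34/35 + 2*√5) = -68/35 - 4*√5 ≈ -10.887)
A(J, m) = (-68/35 + J - 4*√5)/(2*m) (A(J, m) = (J + (-68/35 - 4*√5))/(m + m) = (-68/35 + J - 4*√5)/((2*m)) = (-68/35 + J - 4*√5)*(1/(2*m)) = (-68/35 + J - 4*√5)/(2*m))
A(-36, -59) + G(42, -56) = (1/70)*(-68 - 140*√5 + 35*(-36))/(-59) + 42 = (1/70)*(-1/59)*(-68 - 140*√5 - 1260) + 42 = (1/70)*(-1/59)*(-1328 - 140*√5) + 42 = (664/2065 + 2*√5/59) + 42 = 87394/2065 + 2*√5/59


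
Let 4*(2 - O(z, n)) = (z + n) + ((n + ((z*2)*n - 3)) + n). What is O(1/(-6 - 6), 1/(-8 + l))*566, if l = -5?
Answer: 498929/312 ≈ 1599.1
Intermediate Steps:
O(z, n) = 11/4 - 3*n/4 - z/4 - n*z/2 (O(z, n) = 2 - ((z + n) + ((n + ((z*2)*n - 3)) + n))/4 = 2 - ((n + z) + ((n + ((2*z)*n - 3)) + n))/4 = 2 - ((n + z) + ((n + (2*n*z - 3)) + n))/4 = 2 - ((n + z) + ((n + (-3 + 2*n*z)) + n))/4 = 2 - ((n + z) + ((-3 + n + 2*n*z) + n))/4 = 2 - ((n + z) + (-3 + 2*n + 2*n*z))/4 = 2 - (-3 + z + 3*n + 2*n*z)/4 = 2 + (¾ - 3*n/4 - z/4 - n*z/2) = 11/4 - 3*n/4 - z/4 - n*z/2)
O(1/(-6 - 6), 1/(-8 + l))*566 = (11/4 - 3/(4*(-8 - 5)) - 1/(4*(-6 - 6)) - 1/(2*(-8 - 5)*(-6 - 6)))*566 = (11/4 - ¾/(-13) - ¼/(-12) - ½/(-13*(-12)))*566 = (11/4 - ¾*(-1/13) - ¼*(-1/12) - ½*(-1/13)*(-1/12))*566 = (11/4 + 3/52 + 1/48 - 1/312)*566 = (1763/624)*566 = 498929/312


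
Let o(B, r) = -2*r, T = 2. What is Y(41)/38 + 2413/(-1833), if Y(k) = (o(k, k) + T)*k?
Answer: -3051967/34827 ≈ -87.632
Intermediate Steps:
Y(k) = k*(2 - 2*k) (Y(k) = (-2*k + 2)*k = (2 - 2*k)*k = k*(2 - 2*k))
Y(41)/38 + 2413/(-1833) = (2*41*(1 - 1*41))/38 + 2413/(-1833) = (2*41*(1 - 41))*(1/38) + 2413*(-1/1833) = (2*41*(-40))*(1/38) - 2413/1833 = -3280*1/38 - 2413/1833 = -1640/19 - 2413/1833 = -3051967/34827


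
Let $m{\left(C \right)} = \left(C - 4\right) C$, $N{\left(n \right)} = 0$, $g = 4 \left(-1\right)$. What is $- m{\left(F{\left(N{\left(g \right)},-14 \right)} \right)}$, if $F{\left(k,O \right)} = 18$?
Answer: $-252$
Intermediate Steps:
$g = -4$
$m{\left(C \right)} = C \left(-4 + C\right)$ ($m{\left(C \right)} = \left(-4 + C\right) C = C \left(-4 + C\right)$)
$- m{\left(F{\left(N{\left(g \right)},-14 \right)} \right)} = - 18 \left(-4 + 18\right) = - 18 \cdot 14 = \left(-1\right) 252 = -252$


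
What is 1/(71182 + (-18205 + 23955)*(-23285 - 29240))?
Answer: -1/301947568 ≈ -3.3118e-9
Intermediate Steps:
1/(71182 + (-18205 + 23955)*(-23285 - 29240)) = 1/(71182 + 5750*(-52525)) = 1/(71182 - 302018750) = 1/(-301947568) = -1/301947568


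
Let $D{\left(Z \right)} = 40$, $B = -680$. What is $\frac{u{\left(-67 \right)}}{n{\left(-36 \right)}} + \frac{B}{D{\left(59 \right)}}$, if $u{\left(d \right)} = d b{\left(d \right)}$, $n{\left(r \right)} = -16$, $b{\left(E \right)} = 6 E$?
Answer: $- \frac{13603}{8} \approx -1700.4$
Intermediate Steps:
$u{\left(d \right)} = 6 d^{2}$ ($u{\left(d \right)} = d 6 d = 6 d^{2}$)
$\frac{u{\left(-67 \right)}}{n{\left(-36 \right)}} + \frac{B}{D{\left(59 \right)}} = \frac{6 \left(-67\right)^{2}}{-16} - \frac{680}{40} = 6 \cdot 4489 \left(- \frac{1}{16}\right) - 17 = 26934 \left(- \frac{1}{16}\right) - 17 = - \frac{13467}{8} - 17 = - \frac{13603}{8}$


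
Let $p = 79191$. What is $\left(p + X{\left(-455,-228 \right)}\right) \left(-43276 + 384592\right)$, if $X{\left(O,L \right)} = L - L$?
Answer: $27029155356$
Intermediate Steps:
$X{\left(O,L \right)} = 0$
$\left(p + X{\left(-455,-228 \right)}\right) \left(-43276 + 384592\right) = \left(79191 + 0\right) \left(-43276 + 384592\right) = 79191 \cdot 341316 = 27029155356$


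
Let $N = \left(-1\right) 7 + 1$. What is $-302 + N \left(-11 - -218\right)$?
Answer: $-1544$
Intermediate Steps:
$N = -6$ ($N = -7 + 1 = -6$)
$-302 + N \left(-11 - -218\right) = -302 - 6 \left(-11 - -218\right) = -302 - 6 \left(-11 + 218\right) = -302 - 1242 = -1544$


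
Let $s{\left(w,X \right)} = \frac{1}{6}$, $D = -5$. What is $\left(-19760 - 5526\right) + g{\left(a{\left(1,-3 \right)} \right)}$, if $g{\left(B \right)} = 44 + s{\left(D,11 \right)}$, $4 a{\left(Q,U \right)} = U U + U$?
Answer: $- \frac{151451}{6} \approx -25242.0$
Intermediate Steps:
$a{\left(Q,U \right)} = \frac{U}{4} + \frac{U^{2}}{4}$ ($a{\left(Q,U \right)} = \frac{U U + U}{4} = \frac{U^{2} + U}{4} = \frac{U + U^{2}}{4} = \frac{U}{4} + \frac{U^{2}}{4}$)
$s{\left(w,X \right)} = \frac{1}{6}$
$g{\left(B \right)} = \frac{265}{6}$ ($g{\left(B \right)} = 44 + \frac{1}{6} = \frac{265}{6}$)
$\left(-19760 - 5526\right) + g{\left(a{\left(1,-3 \right)} \right)} = \left(-19760 - 5526\right) + \frac{265}{6} = -25286 + \frac{265}{6} = - \frac{151451}{6}$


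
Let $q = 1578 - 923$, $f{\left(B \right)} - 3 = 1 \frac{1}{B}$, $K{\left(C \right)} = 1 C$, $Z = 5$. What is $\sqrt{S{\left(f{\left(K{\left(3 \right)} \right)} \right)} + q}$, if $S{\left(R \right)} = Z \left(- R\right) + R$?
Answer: $\frac{5 \sqrt{231}}{3} \approx 25.331$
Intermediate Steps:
$K{\left(C \right)} = C$
$f{\left(B \right)} = 3 + \frac{1}{B}$ ($f{\left(B \right)} = 3 + 1 \frac{1}{B} = 3 + \frac{1}{B}$)
$q = 655$ ($q = 1578 - 923 = 655$)
$S{\left(R \right)} = - 4 R$ ($S{\left(R \right)} = 5 \left(- R\right) + R = - 5 R + R = - 4 R$)
$\sqrt{S{\left(f{\left(K{\left(3 \right)} \right)} \right)} + q} = \sqrt{- 4 \left(3 + \frac{1}{3}\right) + 655} = \sqrt{\left(-4\right) \frac{10}{3} + 655} = \sqrt{- \frac{40}{3} + 655} = \sqrt{\frac{1925}{3}} = \frac{5 \sqrt{231}}{3}$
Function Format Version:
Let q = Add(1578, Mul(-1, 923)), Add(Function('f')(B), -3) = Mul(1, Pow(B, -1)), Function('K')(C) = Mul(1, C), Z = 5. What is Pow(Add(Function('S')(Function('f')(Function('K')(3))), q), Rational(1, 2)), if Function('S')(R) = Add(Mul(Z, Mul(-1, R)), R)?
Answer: Mul(Rational(5, 3), Pow(231, Rational(1, 2))) ≈ 25.331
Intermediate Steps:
Function('K')(C) = C
Function('f')(B) = Add(3, Pow(B, -1)) (Function('f')(B) = Add(3, Mul(1, Pow(B, -1))) = Add(3, Pow(B, -1)))
q = 655 (q = Add(1578, -923) = 655)
Function('S')(R) = Mul(-4, R) (Function('S')(R) = Add(Mul(5, Mul(-1, R)), R) = Add(Mul(-5, R), R) = Mul(-4, R))
Pow(Add(Function('S')(Function('f')(Function('K')(3))), q), Rational(1, 2)) = Pow(Add(Mul(-4, Add(3, Pow(3, -1))), 655), Rational(1, 2)) = Pow(Add(Mul(-4, Add(3, Rational(1, 3))), 655), Rational(1, 2)) = Pow(Add(Mul(-4, Rational(10, 3)), 655), Rational(1, 2)) = Pow(Add(Rational(-40, 3), 655), Rational(1, 2)) = Pow(Rational(1925, 3), Rational(1, 2)) = Mul(Rational(5, 3), Pow(231, Rational(1, 2)))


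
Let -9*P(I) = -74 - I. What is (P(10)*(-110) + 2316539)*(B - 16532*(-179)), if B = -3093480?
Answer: -932586485324/3 ≈ -3.1086e+11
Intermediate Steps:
P(I) = 74/9 + I/9 (P(I) = -(-74 - I)/9 = 74/9 + I/9)
(P(10)*(-110) + 2316539)*(B - 16532*(-179)) = ((74/9 + (⅑)*10)*(-110) + 2316539)*(-3093480 - 16532*(-179)) = ((74/9 + 10/9)*(-110) + 2316539)*(-3093480 + 2959228) = ((28/3)*(-110) + 2316539)*(-134252) = (-3080/3 + 2316539)*(-134252) = (6946537/3)*(-134252) = -932586485324/3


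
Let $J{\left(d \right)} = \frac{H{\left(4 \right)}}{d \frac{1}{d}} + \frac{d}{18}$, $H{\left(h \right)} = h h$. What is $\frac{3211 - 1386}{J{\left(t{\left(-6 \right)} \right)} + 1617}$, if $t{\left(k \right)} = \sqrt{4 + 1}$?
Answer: $\frac{965592900}{864007231} - \frac{32850 \sqrt{5}}{864007231} \approx 1.1175$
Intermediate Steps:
$H{\left(h \right)} = h^{2}$
$t{\left(k \right)} = \sqrt{5}$
$J{\left(d \right)} = 16 + \frac{d}{18}$ ($J{\left(d \right)} = \frac{4^{2}}{d \frac{1}{d}} + \frac{d}{18} = \frac{16}{1} + d \frac{1}{18} = 16 \cdot 1 + \frac{d}{18} = 16 + \frac{d}{18}$)
$\frac{3211 - 1386}{J{\left(t{\left(-6 \right)} \right)} + 1617} = \frac{3211 - 1386}{\left(16 + \frac{\sqrt{5}}{18}\right) + 1617} = \frac{1825}{1633 + \frac{\sqrt{5}}{18}}$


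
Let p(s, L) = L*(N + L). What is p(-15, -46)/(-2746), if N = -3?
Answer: -1127/1373 ≈ -0.82083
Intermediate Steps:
p(s, L) = L*(-3 + L)
p(-15, -46)/(-2746) = -46*(-3 - 46)/(-2746) = -46*(-49)*(-1/2746) = 2254*(-1/2746) = -1127/1373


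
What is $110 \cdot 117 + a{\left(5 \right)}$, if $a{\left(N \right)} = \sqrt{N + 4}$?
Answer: $12873$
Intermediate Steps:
$a{\left(N \right)} = \sqrt{4 + N}$
$110 \cdot 117 + a{\left(5 \right)} = 110 \cdot 117 + \sqrt{4 + 5} = 12870 + \sqrt{9} = 12870 + 3 = 12873$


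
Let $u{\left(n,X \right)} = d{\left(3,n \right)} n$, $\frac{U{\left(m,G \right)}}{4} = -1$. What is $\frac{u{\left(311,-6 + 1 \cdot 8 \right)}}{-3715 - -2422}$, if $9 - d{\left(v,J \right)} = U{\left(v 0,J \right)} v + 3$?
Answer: $- \frac{1866}{431} \approx -4.3295$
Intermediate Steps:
$U{\left(m,G \right)} = -4$ ($U{\left(m,G \right)} = 4 \left(-1\right) = -4$)
$d{\left(v,J \right)} = 6 + 4 v$ ($d{\left(v,J \right)} = 9 - \left(- 4 v + 3\right) = 9 - \left(3 - 4 v\right) = 9 + \left(-3 + 4 v\right) = 6 + 4 v$)
$u{\left(n,X \right)} = 18 n$ ($u{\left(n,X \right)} = \left(6 + 4 \cdot 3\right) n = \left(6 + 12\right) n = 18 n$)
$\frac{u{\left(311,-6 + 1 \cdot 8 \right)}}{-3715 - -2422} = \frac{18 \cdot 311}{-3715 - -2422} = \frac{5598}{-3715 + 2422} = \frac{5598}{-1293} = 5598 \left(- \frac{1}{1293}\right) = - \frac{1866}{431}$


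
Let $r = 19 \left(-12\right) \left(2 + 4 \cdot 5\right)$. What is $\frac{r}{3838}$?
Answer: $- \frac{132}{101} \approx -1.3069$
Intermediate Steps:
$r = -5016$ ($r = - 228 \left(2 + 20\right) = \left(-228\right) 22 = -5016$)
$\frac{r}{3838} = - \frac{5016}{3838} = \left(-5016\right) \frac{1}{3838} = - \frac{132}{101}$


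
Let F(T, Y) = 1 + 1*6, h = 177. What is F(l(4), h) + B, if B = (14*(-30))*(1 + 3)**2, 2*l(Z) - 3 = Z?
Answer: -6713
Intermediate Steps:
l(Z) = 3/2 + Z/2
F(T, Y) = 7 (F(T, Y) = 1 + 6 = 7)
B = -6720 (B = -420*4**2 = -420*16 = -6720)
F(l(4), h) + B = 7 - 6720 = -6713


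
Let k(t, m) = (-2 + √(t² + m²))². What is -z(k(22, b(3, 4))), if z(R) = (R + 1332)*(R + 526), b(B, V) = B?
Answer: -1878955 + 11408*√493 ≈ -1.6257e+6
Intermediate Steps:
k(t, m) = (-2 + √(m² + t²))²
z(R) = (526 + R)*(1332 + R) (z(R) = (1332 + R)*(526 + R) = (526 + R)*(1332 + R))
-z(k(22, b(3, 4))) = -(700632 + ((-2 + √(3² + 22²))²)² + 1858*(-2 + √(3² + 22²))²) = -(700632 + ((-2 + √(9 + 484))²)² + 1858*(-2 + √(9 + 484))²) = -(700632 + ((-2 + √493)²)² + 1858*(-2 + √493)²) = -(700632 + (-2 + √493)⁴ + 1858*(-2 + √493)²) = -700632 - (-2 + √493)⁴ - 1858*(-2 + √493)²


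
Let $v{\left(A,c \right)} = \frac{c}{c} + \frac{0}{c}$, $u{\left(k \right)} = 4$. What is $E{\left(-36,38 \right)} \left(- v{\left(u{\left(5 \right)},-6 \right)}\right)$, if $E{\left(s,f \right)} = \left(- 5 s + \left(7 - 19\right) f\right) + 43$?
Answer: $233$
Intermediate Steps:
$v{\left(A,c \right)} = 1$ ($v{\left(A,c \right)} = 1 + 0 = 1$)
$E{\left(s,f \right)} = 43 - 12 f - 5 s$ ($E{\left(s,f \right)} = \left(- 5 s - 12 f\right) + 43 = \left(- 12 f - 5 s\right) + 43 = 43 - 12 f - 5 s$)
$E{\left(-36,38 \right)} \left(- v{\left(u{\left(5 \right)},-6 \right)}\right) = \left(43 - 456 - -180\right) \left(\left(-1\right) 1\right) = \left(43 - 456 + 180\right) \left(-1\right) = \left(-233\right) \left(-1\right) = 233$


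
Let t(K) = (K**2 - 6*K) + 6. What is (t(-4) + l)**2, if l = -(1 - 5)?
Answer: 2500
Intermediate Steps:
t(K) = 6 + K**2 - 6*K
l = 4 (l = -1*(-4) = 4)
(t(-4) + l)**2 = ((6 + (-4)**2 - 6*(-4)) + 4)**2 = ((6 + 16 + 24) + 4)**2 = (46 + 4)**2 = 50**2 = 2500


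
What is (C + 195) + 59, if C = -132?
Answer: 122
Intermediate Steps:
(C + 195) + 59 = (-132 + 195) + 59 = 63 + 59 = 122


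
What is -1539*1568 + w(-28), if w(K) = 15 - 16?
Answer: -2413153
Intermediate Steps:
w(K) = -1
-1539*1568 + w(-28) = -1539*1568 - 1 = -2413152 - 1 = -2413153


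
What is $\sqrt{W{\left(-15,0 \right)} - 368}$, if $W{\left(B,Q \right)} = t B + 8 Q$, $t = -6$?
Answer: $i \sqrt{278} \approx 16.673 i$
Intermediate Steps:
$W{\left(B,Q \right)} = - 6 B + 8 Q$
$\sqrt{W{\left(-15,0 \right)} - 368} = \sqrt{\left(\left(-6\right) \left(-15\right) + 8 \cdot 0\right) - 368} = \sqrt{\left(90 + 0\right) - 368} = \sqrt{90 - 368} = \sqrt{-278} = i \sqrt{278}$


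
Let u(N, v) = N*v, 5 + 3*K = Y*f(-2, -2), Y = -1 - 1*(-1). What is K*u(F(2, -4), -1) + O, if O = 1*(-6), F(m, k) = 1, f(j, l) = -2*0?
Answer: -13/3 ≈ -4.3333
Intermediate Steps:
f(j, l) = 0
Y = 0 (Y = -1 + 1 = 0)
O = -6
K = -5/3 (K = -5/3 + (0*0)/3 = -5/3 + (⅓)*0 = -5/3 + 0 = -5/3 ≈ -1.6667)
K*u(F(2, -4), -1) + O = -5*(-1)/3 - 6 = -5/3*(-1) - 6 = 5/3 - 6 = -13/3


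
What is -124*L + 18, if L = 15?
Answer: -1842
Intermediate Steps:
-124*L + 18 = -124*15 + 18 = -1860 + 18 = -1842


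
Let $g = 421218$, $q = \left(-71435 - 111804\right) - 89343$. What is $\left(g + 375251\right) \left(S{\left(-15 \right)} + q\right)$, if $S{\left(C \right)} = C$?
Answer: $-217115059993$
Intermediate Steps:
$q = -272582$ ($q = -183239 - 89343 = -272582$)
$\left(g + 375251\right) \left(S{\left(-15 \right)} + q\right) = \left(421218 + 375251\right) \left(-15 - 272582\right) = 796469 \left(-272597\right) = -217115059993$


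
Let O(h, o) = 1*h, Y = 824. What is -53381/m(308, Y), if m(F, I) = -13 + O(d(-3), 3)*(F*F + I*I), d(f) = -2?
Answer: 53381/1547693 ≈ 0.034491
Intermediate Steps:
O(h, o) = h
m(F, I) = -13 - 2*F² - 2*I² (m(F, I) = -13 - 2*(F*F + I*I) = -13 - 2*(F² + I²) = -13 + (-2*F² - 2*I²) = -13 - 2*F² - 2*I²)
-53381/m(308, Y) = -53381/(-13 - 2*308² - 2*824²) = -53381/(-13 - 2*94864 - 2*678976) = -53381/(-13 - 189728 - 1357952) = -53381/(-1547693) = -53381*(-1/1547693) = 53381/1547693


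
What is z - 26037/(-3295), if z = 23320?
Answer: 76865437/3295 ≈ 23328.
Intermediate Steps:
z - 26037/(-3295) = 23320 - 26037/(-3295) = 23320 - 26037*(-1/3295) = 23320 + 26037/3295 = 76865437/3295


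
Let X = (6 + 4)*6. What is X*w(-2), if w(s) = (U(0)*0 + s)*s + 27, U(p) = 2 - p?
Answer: 1860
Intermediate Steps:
X = 60 (X = 10*6 = 60)
w(s) = 27 + s² (w(s) = ((2 - 1*0)*0 + s)*s + 27 = ((2 + 0)*0 + s)*s + 27 = (2*0 + s)*s + 27 = (0 + s)*s + 27 = s*s + 27 = s² + 27 = 27 + s²)
X*w(-2) = 60*(27 + (-2)²) = 60*(27 + 4) = 60*31 = 1860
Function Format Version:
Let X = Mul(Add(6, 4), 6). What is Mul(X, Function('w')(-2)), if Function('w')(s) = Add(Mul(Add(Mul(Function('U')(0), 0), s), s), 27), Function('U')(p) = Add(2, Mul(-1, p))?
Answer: 1860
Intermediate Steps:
X = 60 (X = Mul(10, 6) = 60)
Function('w')(s) = Add(27, Pow(s, 2)) (Function('w')(s) = Add(Mul(Add(Mul(Add(2, Mul(-1, 0)), 0), s), s), 27) = Add(Mul(Add(Mul(Add(2, 0), 0), s), s), 27) = Add(Mul(Add(Mul(2, 0), s), s), 27) = Add(Mul(Add(0, s), s), 27) = Add(Mul(s, s), 27) = Add(Pow(s, 2), 27) = Add(27, Pow(s, 2)))
Mul(X, Function('w')(-2)) = Mul(60, Add(27, Pow(-2, 2))) = Mul(60, Add(27, 4)) = Mul(60, 31) = 1860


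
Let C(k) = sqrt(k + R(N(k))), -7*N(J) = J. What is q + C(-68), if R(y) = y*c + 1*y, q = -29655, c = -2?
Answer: -29655 + 4*I*sqrt(238)/7 ≈ -29655.0 + 8.8156*I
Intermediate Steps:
N(J) = -J/7
R(y) = -y (R(y) = y*(-2) + 1*y = -2*y + y = -y)
C(k) = 2*sqrt(14)*sqrt(k)/7 (C(k) = sqrt(k - (-1)*k/7) = sqrt(k + k/7) = sqrt(8*k/7) = 2*sqrt(14)*sqrt(k)/7)
q + C(-68) = -29655 + 2*sqrt(14)*sqrt(-68)/7 = -29655 + 2*sqrt(14)*(2*I*sqrt(17))/7 = -29655 + 4*I*sqrt(238)/7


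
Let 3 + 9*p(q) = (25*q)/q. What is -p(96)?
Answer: -22/9 ≈ -2.4444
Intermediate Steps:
p(q) = 22/9 (p(q) = -⅓ + ((25*q)/q)/9 = -⅓ + (⅑)*25 = -⅓ + 25/9 = 22/9)
-p(96) = -1*22/9 = -22/9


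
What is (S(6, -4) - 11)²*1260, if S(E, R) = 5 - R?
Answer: 5040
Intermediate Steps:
(S(6, -4) - 11)²*1260 = ((5 - 1*(-4)) - 11)²*1260 = ((5 + 4) - 11)²*1260 = (9 - 11)²*1260 = (-2)²*1260 = 4*1260 = 5040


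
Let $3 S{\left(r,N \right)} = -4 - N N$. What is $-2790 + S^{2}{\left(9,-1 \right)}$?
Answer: $- \frac{25085}{9} \approx -2787.2$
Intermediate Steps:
$S{\left(r,N \right)} = - \frac{4}{3} - \frac{N^{2}}{3}$ ($S{\left(r,N \right)} = \frac{-4 - N N}{3} = \frac{-4 - N^{2}}{3} = - \frac{4}{3} - \frac{N^{2}}{3}$)
$-2790 + S^{2}{\left(9,-1 \right)} = -2790 + \left(- \frac{4}{3} - \frac{\left(-1\right)^{2}}{3}\right)^{2} = -2790 + \left(- \frac{4}{3} - \frac{1}{3}\right)^{2} = -2790 + \left(- \frac{5}{3}\right)^{2} = -2790 + \frac{25}{9} = - \frac{25085}{9}$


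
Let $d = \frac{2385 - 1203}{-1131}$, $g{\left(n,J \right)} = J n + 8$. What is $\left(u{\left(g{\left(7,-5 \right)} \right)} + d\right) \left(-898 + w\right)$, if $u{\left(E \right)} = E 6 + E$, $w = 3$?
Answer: $\frac{64124065}{377} \approx 1.7009 \cdot 10^{5}$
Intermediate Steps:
$g{\left(n,J \right)} = 8 + J n$
$u{\left(E \right)} = 7 E$ ($u{\left(E \right)} = 6 E + E = 7 E$)
$d = - \frac{394}{377}$ ($d = 1182 \left(- \frac{1}{1131}\right) = - \frac{394}{377} \approx -1.0451$)
$\left(u{\left(g{\left(7,-5 \right)} \right)} + d\right) \left(-898 + w\right) = \left(7 \left(8 - 35\right) - \frac{394}{377}\right) \left(-898 + 3\right) = \left(7 \left(8 - 35\right) - \frac{394}{377}\right) \left(-895\right) = \left(7 \left(-27\right) - \frac{394}{377}\right) \left(-895\right) = \left(-189 - \frac{394}{377}\right) \left(-895\right) = \left(- \frac{71647}{377}\right) \left(-895\right) = \frac{64124065}{377}$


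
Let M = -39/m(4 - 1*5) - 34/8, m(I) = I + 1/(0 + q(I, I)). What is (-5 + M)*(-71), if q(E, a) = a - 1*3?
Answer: -31169/20 ≈ -1558.4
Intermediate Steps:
q(E, a) = -3 + a (q(E, a) = a - 3 = -3 + a)
m(I) = I + 1/(-3 + I) (m(I) = I + 1/(0 + (-3 + I)) = I + 1/(-3 + I))
M = 539/20 (M = -39*(-3 + (4 - 1*5))/(1 + (4 - 1*5)*(-3 + (4 - 1*5))) - 34/8 = -39*(-3 + (4 - 5))/(1 + (4 - 5)*(-3 + (4 - 5))) - 34*⅛ = -39*(-3 - 1)/(1 - (-3 - 1)) - 17/4 = -39*(-4/(1 - 1*(-4))) - 17/4 = -39*(-4/(1 + 4)) - 17/4 = -39/((-¼*5)) - 17/4 = -39/(-5/4) - 17/4 = -39*(-⅘) - 17/4 = 156/5 - 17/4 = 539/20 ≈ 26.950)
(-5 + M)*(-71) = (-5 + 539/20)*(-71) = (439/20)*(-71) = -31169/20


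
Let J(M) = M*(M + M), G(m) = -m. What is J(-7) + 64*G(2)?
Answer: -30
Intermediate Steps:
J(M) = 2*M² (J(M) = M*(2*M) = 2*M²)
J(-7) + 64*G(2) = 2*(-7)² + 64*(-1*2) = 2*49 + 64*(-2) = 98 - 128 = -30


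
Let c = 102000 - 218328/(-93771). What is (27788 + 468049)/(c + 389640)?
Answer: 15498377109/15367264256 ≈ 1.0085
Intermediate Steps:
c = 3188286776/31257 (c = 102000 - 218328*(-1/93771) = 102000 + 72776/31257 = 3188286776/31257 ≈ 1.0200e+5)
(27788 + 468049)/(c + 389640) = (27788 + 468049)/(3188286776/31257 + 389640) = 495837/(15367264256/31257) = 495837*(31257/15367264256) = 15498377109/15367264256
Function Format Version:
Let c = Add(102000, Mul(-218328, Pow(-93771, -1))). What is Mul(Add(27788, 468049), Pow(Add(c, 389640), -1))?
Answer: Rational(15498377109, 15367264256) ≈ 1.0085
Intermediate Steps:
c = Rational(3188286776, 31257) (c = Add(102000, Mul(-218328, Rational(-1, 93771))) = Add(102000, Rational(72776, 31257)) = Rational(3188286776, 31257) ≈ 1.0200e+5)
Mul(Add(27788, 468049), Pow(Add(c, 389640), -1)) = Mul(Add(27788, 468049), Pow(Add(Rational(3188286776, 31257), 389640), -1)) = Mul(495837, Pow(Rational(15367264256, 31257), -1)) = Mul(495837, Rational(31257, 15367264256)) = Rational(15498377109, 15367264256)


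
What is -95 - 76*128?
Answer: -9823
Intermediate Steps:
-95 - 76*128 = -95 - 9728 = -9823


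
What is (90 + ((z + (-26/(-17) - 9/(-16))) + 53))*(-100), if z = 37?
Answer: -1238225/68 ≈ -18209.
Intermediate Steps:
(90 + ((z + (-26/(-17) - 9/(-16))) + 53))*(-100) = (90 + ((37 + (-26/(-17) - 9/(-16))) + 53))*(-100) = (90 + ((37 + (-26*(-1/17) - 9*(-1/16))) + 53))*(-100) = (90 + ((37 + (26/17 + 9/16)) + 53))*(-100) = (90 + ((37 + 569/272) + 53))*(-100) = (90 + (10633/272 + 53))*(-100) = (90 + 25049/272)*(-100) = (49529/272)*(-100) = -1238225/68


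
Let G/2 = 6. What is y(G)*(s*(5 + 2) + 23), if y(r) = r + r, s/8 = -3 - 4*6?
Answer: -35736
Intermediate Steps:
G = 12 (G = 2*6 = 12)
s = -216 (s = 8*(-3 - 4*6) = 8*(-3 - 24) = 8*(-27) = -216)
y(r) = 2*r
y(G)*(s*(5 + 2) + 23) = (2*12)*(-216*(5 + 2) + 23) = 24*(-216*7 + 23) = 24*(-1512 + 23) = 24*(-1489) = -35736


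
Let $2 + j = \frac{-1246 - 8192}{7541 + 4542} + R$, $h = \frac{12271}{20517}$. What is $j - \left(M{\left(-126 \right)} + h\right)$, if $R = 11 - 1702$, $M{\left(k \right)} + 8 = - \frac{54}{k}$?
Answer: $- \frac{418171300793}{247906911} \approx -1686.8$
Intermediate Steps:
$M{\left(k \right)} = -8 - \frac{54}{k}$
$h = \frac{1753}{2931}$ ($h = 12271 \cdot \frac{1}{20517} = \frac{1753}{2931} \approx 0.59809$)
$R = -1691$ ($R = 11 - 1702 = -1691$)
$j = - \frac{20465957}{12083}$ ($j = -2 - \left(1691 - \frac{-1246 - 8192}{7541 + 4542}\right) = -2 - \left(1691 + \frac{9438}{12083}\right) = -2 - \frac{20441791}{12083} = - \frac{20465957}{12083} \approx -1693.8$)
$j - \left(M{\left(-126 \right)} + h\right) = - \frac{20465957}{12083} - \left(\left(-8 - \frac{54}{-126}\right) + \frac{1753}{2931}\right) = - \frac{20465957}{12083} - \left(\left(-8 - - \frac{3}{7}\right) + \frac{1753}{2931}\right) = - \frac{20465957}{12083} - \left(\left(-8 + \frac{3}{7}\right) + \frac{1753}{2931}\right) = - \frac{20465957}{12083} - \left(- \frac{53}{7} + \frac{1753}{2931}\right) = - \frac{20465957}{12083} - - \frac{143072}{20517} = - \frac{20465957}{12083} + \frac{143072}{20517} = - \frac{418171300793}{247906911}$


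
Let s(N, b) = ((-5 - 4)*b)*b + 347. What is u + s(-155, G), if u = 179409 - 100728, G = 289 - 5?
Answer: -646876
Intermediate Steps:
G = 284
u = 78681
s(N, b) = 347 - 9*b**2 (s(N, b) = (-9*b)*b + 347 = -9*b**2 + 347 = 347 - 9*b**2)
u + s(-155, G) = 78681 + (347 - 9*284**2) = 78681 + (347 - 9*80656) = 78681 + (347 - 725904) = 78681 - 725557 = -646876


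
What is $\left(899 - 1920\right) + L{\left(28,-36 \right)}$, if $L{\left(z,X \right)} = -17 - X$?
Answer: $-1002$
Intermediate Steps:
$\left(899 - 1920\right) + L{\left(28,-36 \right)} = \left(899 - 1920\right) - -19 = -1021 + \left(-17 + 36\right) = -1021 + 19 = -1002$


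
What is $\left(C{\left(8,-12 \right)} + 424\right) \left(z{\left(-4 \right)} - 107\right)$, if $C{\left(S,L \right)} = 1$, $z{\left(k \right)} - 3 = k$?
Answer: $-45900$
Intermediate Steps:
$z{\left(k \right)} = 3 + k$
$\left(C{\left(8,-12 \right)} + 424\right) \left(z{\left(-4 \right)} - 107\right) = \left(1 + 424\right) \left(\left(3 - 4\right) - 107\right) = 425 \left(-1 - 107\right) = 425 \left(-108\right) = -45900$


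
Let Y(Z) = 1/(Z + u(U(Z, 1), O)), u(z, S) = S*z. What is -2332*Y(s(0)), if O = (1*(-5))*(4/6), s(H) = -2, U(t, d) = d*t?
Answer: -3498/7 ≈ -499.71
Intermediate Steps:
O = -10/3 (O = -20/6 = -5*⅔ = -10/3 ≈ -3.3333)
Y(Z) = -3/(7*Z) (Y(Z) = 1/(Z - 10*Z/3) = 1/(-7*Z/3) = -3/(7*Z))
-2332*Y(s(0)) = -2332*(-3/7/(-2)) = -2332*(-3/7*(-½)) = -2332*3/14 = -44*159/14 = -3498/7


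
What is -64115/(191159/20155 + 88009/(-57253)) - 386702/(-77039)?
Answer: -5696145002959675211/706494225652448 ≈ -8062.5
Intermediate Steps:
-64115/(191159/20155 + 88009/(-57253)) - 386702/(-77039) = -64115/(191159*(1/20155) + 88009*(-1/57253)) - 386702*(-1/77039) = -64115/(191159/20155 - 88009/57253) + 386702/77039 = -64115/9170604832/1153934215 + 386702/77039 = -64115*1153934215/9170604832 + 386702/77039 = -73984492194725/9170604832 + 386702/77039 = -5696145002959675211/706494225652448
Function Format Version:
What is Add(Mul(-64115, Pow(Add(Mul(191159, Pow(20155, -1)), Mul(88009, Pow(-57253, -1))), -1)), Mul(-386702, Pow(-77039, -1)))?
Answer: Rational(-5696145002959675211, 706494225652448) ≈ -8062.5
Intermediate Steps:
Add(Mul(-64115, Pow(Add(Mul(191159, Pow(20155, -1)), Mul(88009, Pow(-57253, -1))), -1)), Mul(-386702, Pow(-77039, -1))) = Add(Mul(-64115, Pow(Add(Mul(191159, Rational(1, 20155)), Mul(88009, Rational(-1, 57253))), -1)), Mul(-386702, Rational(-1, 77039))) = Add(Mul(-64115, Pow(Add(Rational(191159, 20155), Rational(-88009, 57253)), -1)), Rational(386702, 77039)) = Add(Mul(-64115, Pow(Rational(9170604832, 1153934215), -1)), Rational(386702, 77039)) = Add(Mul(-64115, Rational(1153934215, 9170604832)), Rational(386702, 77039)) = Add(Rational(-73984492194725, 9170604832), Rational(386702, 77039)) = Rational(-5696145002959675211, 706494225652448)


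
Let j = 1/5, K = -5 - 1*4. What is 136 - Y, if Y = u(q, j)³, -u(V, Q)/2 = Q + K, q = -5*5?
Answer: -664472/125 ≈ -5315.8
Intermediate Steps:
K = -9 (K = -5 - 4 = -9)
j = ⅕ (j = 1*(⅕) = ⅕ ≈ 0.20000)
q = -25
u(V, Q) = 18 - 2*Q (u(V, Q) = -2*(Q - 9) = -2*(-9 + Q) = 18 - 2*Q)
Y = 681472/125 (Y = (18 - 2*⅕)³ = (18 - ⅖)³ = (88/5)³ = 681472/125 ≈ 5451.8)
136 - Y = 136 - 1*681472/125 = 136 - 681472/125 = -664472/125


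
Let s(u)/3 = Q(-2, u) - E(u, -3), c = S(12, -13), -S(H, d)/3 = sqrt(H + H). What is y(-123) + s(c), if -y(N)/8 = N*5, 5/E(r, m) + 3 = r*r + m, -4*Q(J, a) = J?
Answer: 34450/7 ≈ 4921.4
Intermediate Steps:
S(H, d) = -3*sqrt(2)*sqrt(H) (S(H, d) = -3*sqrt(H + H) = -3*sqrt(2)*sqrt(H))
Q(J, a) = -J/4
E(r, m) = 5/(-3 + m + r**2) (E(r, m) = 5/(-3 + (r*r + m)) = 5/(-3 + (r**2 + m)) = 5/(-3 + (m + r**2)) = 5/(-3 + m + r**2))
y(N) = -40*N (y(N) = -8*N*5 = -40*N)
c = -6*sqrt(6) (c = -3*sqrt(2)*sqrt(12) = -3*sqrt(2)*2*sqrt(3) = -6*sqrt(6) ≈ -14.697)
s(u) = 3/2 - 15/(-6 + u**2) (s(u) = 3*(-1/4*(-2) - 5/(-3 - 3 + u**2)) = 3*(1/2 - 5/(-6 + u**2)) = 3/2 - 15/(-6 + u**2))
y(-123) + s(c) = -40*(-123) + 3*(-16 + (-6*sqrt(6))**2)/(2*(-6 + (-6*sqrt(6))**2)) = 4920 + 3*(-16 + 216)/(2*(-6 + 216)) = 4920 + (3/2)*200/210 = 4920 + (3/2)*(1/210)*200 = 4920 + 10/7 = 34450/7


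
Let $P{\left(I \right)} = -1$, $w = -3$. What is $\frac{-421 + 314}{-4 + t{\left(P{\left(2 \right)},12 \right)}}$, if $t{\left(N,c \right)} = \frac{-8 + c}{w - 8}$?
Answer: $\frac{1177}{48} \approx 24.521$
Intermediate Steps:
$t{\left(N,c \right)} = \frac{8}{11} - \frac{c}{11}$ ($t{\left(N,c \right)} = \frac{-8 + c}{-3 - 8} = \frac{-8 + c}{-11} = \left(-8 + c\right) \left(- \frac{1}{11}\right) = \frac{8}{11} - \frac{c}{11}$)
$\frac{-421 + 314}{-4 + t{\left(P{\left(2 \right)},12 \right)}} = \frac{-421 + 314}{-4 + \left(\frac{8}{11} - \frac{12}{11}\right)} = - \frac{107}{-4 + \left(\frac{8}{11} - \frac{12}{11}\right)} = - \frac{107}{-4 - \frac{4}{11}} = - \frac{107}{- \frac{48}{11}} = \left(-107\right) \left(- \frac{11}{48}\right) = \frac{1177}{48}$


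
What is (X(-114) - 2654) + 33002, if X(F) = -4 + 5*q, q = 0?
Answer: 30344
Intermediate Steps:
X(F) = -4 (X(F) = -4 + 5*0 = -4 + 0 = -4)
(X(-114) - 2654) + 33002 = (-4 - 2654) + 33002 = -2658 + 33002 = 30344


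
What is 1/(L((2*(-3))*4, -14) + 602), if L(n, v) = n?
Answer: 1/578 ≈ 0.0017301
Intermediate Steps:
1/(L((2*(-3))*4, -14) + 602) = 1/((2*(-3))*4 + 602) = 1/(-6*4 + 602) = 1/(-24 + 602) = 1/578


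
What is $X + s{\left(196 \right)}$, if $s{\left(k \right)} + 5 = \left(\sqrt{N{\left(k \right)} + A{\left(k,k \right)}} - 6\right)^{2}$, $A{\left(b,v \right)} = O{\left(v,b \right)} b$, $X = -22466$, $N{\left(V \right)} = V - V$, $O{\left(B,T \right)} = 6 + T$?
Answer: $17157 - 168 \sqrt{202} \approx 14769.0$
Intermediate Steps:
$N{\left(V \right)} = 0$
$A{\left(b,v \right)} = b \left(6 + b\right)$ ($A{\left(b,v \right)} = \left(6 + b\right) b = b \left(6 + b\right)$)
$s{\left(k \right)} = -5 + \left(-6 + \sqrt{k \left(6 + k\right)}\right)^{2}$ ($s{\left(k \right)} = -5 + \left(\sqrt{0 + k \left(6 + k\right)} - 6\right)^{2} = -5 + \left(\sqrt{k \left(6 + k\right)} - 6\right)^{2} = -5 + \left(-6 + \sqrt{k \left(6 + k\right)}\right)^{2}$)
$X + s{\left(196 \right)} = -22466 - \left(5 - \left(-6 + \sqrt{196 \left(6 + 196\right)}\right)^{2}\right) = -22466 - \left(5 - \left(-6 + \sqrt{196 \cdot 202}\right)^{2}\right) = -22466 - \left(5 - \left(-6 + \sqrt{39592}\right)^{2}\right) = -22466 - \left(5 - \left(-6 + 14 \sqrt{202}\right)^{2}\right) = -22471 + \left(-6 + 14 \sqrt{202}\right)^{2}$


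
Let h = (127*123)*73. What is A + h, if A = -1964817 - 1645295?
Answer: -2469779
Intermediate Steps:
h = 1140333 (h = 15621*73 = 1140333)
A = -3610112
A + h = -3610112 + 1140333 = -2469779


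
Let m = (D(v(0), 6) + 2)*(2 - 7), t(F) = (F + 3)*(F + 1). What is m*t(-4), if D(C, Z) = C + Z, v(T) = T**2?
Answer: -120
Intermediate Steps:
t(F) = (1 + F)*(3 + F) (t(F) = (3 + F)*(1 + F) = (1 + F)*(3 + F))
m = -40 (m = ((0**2 + 6) + 2)*(2 - 7) = ((0 + 6) + 2)*(-5) = (6 + 2)*(-5) = 8*(-5) = -40)
m*t(-4) = -40*(3 + (-4)**2 + 4*(-4)) = -40*(3 + 16 - 16) = -40*3 = -120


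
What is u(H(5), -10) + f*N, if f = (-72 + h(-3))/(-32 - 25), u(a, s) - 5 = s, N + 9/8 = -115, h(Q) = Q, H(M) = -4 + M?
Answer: -23985/152 ≈ -157.80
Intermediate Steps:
N = -929/8 (N = -9/8 - 115 = -929/8 ≈ -116.13)
u(a, s) = 5 + s
f = 25/19 (f = (-72 - 3)/(-32 - 25) = -75/(-57) = -75*(-1/57) = 25/19 ≈ 1.3158)
u(H(5), -10) + f*N = (5 - 10) + (25/19)*(-929/8) = -5 - 23225/152 = -23985/152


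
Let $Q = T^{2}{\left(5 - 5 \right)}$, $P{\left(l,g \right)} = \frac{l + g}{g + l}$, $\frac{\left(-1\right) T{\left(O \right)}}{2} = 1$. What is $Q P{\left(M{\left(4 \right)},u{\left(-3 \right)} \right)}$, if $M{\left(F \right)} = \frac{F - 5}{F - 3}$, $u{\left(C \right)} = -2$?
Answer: $4$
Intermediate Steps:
$T{\left(O \right)} = -2$ ($T{\left(O \right)} = \left(-2\right) 1 = -2$)
$M{\left(F \right)} = \frac{-5 + F}{-3 + F}$
$P{\left(l,g \right)} = 1$ ($P{\left(l,g \right)} = \frac{g + l}{g + l} = 1$)
$Q = 4$ ($Q = \left(-2\right)^{2} = 4$)
$Q P{\left(M{\left(4 \right)},u{\left(-3 \right)} \right)} = 4 \cdot 1 = 4$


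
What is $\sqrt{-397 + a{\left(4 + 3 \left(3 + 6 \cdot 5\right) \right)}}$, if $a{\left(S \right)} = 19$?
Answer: $3 i \sqrt{42} \approx 19.442 i$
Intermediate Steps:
$\sqrt{-397 + a{\left(4 + 3 \left(3 + 6 \cdot 5\right) \right)}} = \sqrt{-397 + 19} = \sqrt{-378} = 3 i \sqrt{42}$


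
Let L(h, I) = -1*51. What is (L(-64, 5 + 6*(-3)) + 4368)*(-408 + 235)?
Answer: -746841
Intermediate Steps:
L(h, I) = -51
(L(-64, 5 + 6*(-3)) + 4368)*(-408 + 235) = (-51 + 4368)*(-408 + 235) = 4317*(-173) = -746841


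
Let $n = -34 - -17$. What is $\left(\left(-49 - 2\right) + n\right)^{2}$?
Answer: $4624$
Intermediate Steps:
$n = -17$ ($n = -34 + 17 = -17$)
$\left(\left(-49 - 2\right) + n\right)^{2} = \left(\left(-49 - 2\right) - 17\right)^{2} = \left(-51 - 17\right)^{2} = \left(-68\right)^{2} = 4624$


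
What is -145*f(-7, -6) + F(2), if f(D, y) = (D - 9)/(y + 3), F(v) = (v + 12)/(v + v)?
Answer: -4619/6 ≈ -769.83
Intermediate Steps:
F(v) = (12 + v)/(2*v) (F(v) = (12 + v)/((2*v)) = (12 + v)*(1/(2*v)) = (12 + v)/(2*v))
f(D, y) = (-9 + D)/(3 + y)
-145*f(-7, -6) + F(2) = -145*(-9 - 7)/(3 - 6) + (1/2)*(12 + 2)/2 = -145*(-16)/(-3) + (1/2)*(1/2)*14 = -(-145)*(-16)/3 + 7/2 = -145*16/3 + 7/2 = -2320/3 + 7/2 = -4619/6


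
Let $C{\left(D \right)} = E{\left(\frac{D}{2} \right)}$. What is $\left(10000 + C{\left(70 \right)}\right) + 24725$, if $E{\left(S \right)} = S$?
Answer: $34760$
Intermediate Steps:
$C{\left(D \right)} = \frac{D}{2}$
$\left(10000 + C{\left(70 \right)}\right) + 24725 = \left(10000 + \frac{1}{2} \cdot 70\right) + 24725 = \left(10000 + 35\right) + 24725 = 10035 + 24725 = 34760$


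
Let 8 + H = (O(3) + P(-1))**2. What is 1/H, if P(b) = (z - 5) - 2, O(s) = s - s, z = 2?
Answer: 1/17 ≈ 0.058824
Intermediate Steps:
O(s) = 0
P(b) = -5 (P(b) = (2 - 5) - 2 = -3 - 2 = -5)
H = 17 (H = -8 + (0 - 5)**2 = -8 + (-5)**2 = -8 + 25 = 17)
1/H = 1/17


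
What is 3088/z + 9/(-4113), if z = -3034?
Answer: -707125/693269 ≈ -1.0200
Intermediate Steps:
3088/z + 9/(-4113) = 3088/(-3034) + 9/(-4113) = 3088*(-1/3034) + 9*(-1/4113) = -1544/1517 - 1/457 = -707125/693269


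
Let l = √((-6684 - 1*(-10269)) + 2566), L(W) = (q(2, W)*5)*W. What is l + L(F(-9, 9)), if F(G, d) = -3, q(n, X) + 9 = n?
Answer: 105 + √6151 ≈ 183.43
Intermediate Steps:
q(n, X) = -9 + n
L(W) = -35*W (L(W) = ((-9 + 2)*5)*W = (-7*5)*W = -35*W)
l = √6151 (l = √((-6684 + 10269) + 2566) = √(3585 + 2566) = √6151 ≈ 78.428)
l + L(F(-9, 9)) = √6151 - 35*(-3) = √6151 + 105 = 105 + √6151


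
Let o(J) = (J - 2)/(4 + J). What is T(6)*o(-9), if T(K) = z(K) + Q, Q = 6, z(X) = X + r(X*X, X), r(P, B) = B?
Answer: 198/5 ≈ 39.600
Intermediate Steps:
o(J) = (-2 + J)/(4 + J)
z(X) = 2*X (z(X) = X + X = 2*X)
T(K) = 6 + 2*K (T(K) = 2*K + 6 = 6 + 2*K)
T(6)*o(-9) = (6 + 2*6)*((-2 - 9)/(4 - 9)) = (6 + 12)*(-11/(-5)) = 18*(-⅕*(-11)) = 18*(11/5) = 198/5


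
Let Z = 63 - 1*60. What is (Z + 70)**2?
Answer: 5329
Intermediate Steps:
Z = 3 (Z = 63 - 60 = 3)
(Z + 70)**2 = (3 + 70)**2 = 73**2 = 5329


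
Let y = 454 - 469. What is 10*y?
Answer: -150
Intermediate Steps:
y = -15
10*y = 10*(-15) = -150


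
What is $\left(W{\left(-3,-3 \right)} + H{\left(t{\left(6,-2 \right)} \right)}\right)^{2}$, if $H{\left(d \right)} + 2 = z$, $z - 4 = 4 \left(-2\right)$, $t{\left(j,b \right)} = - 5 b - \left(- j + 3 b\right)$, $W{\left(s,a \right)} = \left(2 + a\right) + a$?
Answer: $100$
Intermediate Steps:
$W{\left(s,a \right)} = 2 + 2 a$
$t{\left(j,b \right)} = j - 8 b$ ($t{\left(j,b \right)} = - 5 b - \left(- j + 3 b\right) = j - 8 b$)
$z = -4$ ($z = 4 + 4 \left(-2\right) = 4 - 8 = -4$)
$H{\left(d \right)} = -6$ ($H{\left(d \right)} = -2 - 4 = -6$)
$\left(W{\left(-3,-3 \right)} + H{\left(t{\left(6,-2 \right)} \right)}\right)^{2} = \left(\left(2 + 2 \left(-3\right)\right) - 6\right)^{2} = \left(\left(2 - 6\right) - 6\right)^{2} = \left(-4 - 6\right)^{2} = \left(-10\right)^{2} = 100$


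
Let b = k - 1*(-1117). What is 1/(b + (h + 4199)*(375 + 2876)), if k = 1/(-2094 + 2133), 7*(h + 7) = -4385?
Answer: 273/3164831599 ≈ 8.6261e-8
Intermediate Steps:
h = -4434/7 (h = -7 + (⅐)*(-4385) = -7 - 4385/7 = -4434/7 ≈ -633.43)
k = 1/39 ≈ 0.025641
b = 43564/39 (b = 1/39 - 1*(-1117) = 1/39 + 1117 = 43564/39 ≈ 1117.0)
1/(b + (h + 4199)*(375 + 2876)) = 1/(43564/39 + (-4434/7 + 4199)*(375 + 2876)) = 1/(43564/39 + (24959/7)*3251) = 1/(43564/39 + 81141709/7) = 1/(3164831599/273) = 273/3164831599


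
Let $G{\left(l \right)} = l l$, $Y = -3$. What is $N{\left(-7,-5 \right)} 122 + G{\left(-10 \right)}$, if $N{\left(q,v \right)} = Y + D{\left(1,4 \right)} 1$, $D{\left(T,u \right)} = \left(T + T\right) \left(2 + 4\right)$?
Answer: $1198$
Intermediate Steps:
$D{\left(T,u \right)} = 12 T$ ($D{\left(T,u \right)} = 2 T 6 = 12 T$)
$N{\left(q,v \right)} = 9$ ($N{\left(q,v \right)} = -3 + 12 \cdot 1 \cdot 1 = -3 + 12 \cdot 1 = -3 + 12 = 9$)
$G{\left(l \right)} = l^{2}$
$N{\left(-7,-5 \right)} 122 + G{\left(-10 \right)} = 9 \cdot 122 + \left(-10\right)^{2} = 1098 + 100 = 1198$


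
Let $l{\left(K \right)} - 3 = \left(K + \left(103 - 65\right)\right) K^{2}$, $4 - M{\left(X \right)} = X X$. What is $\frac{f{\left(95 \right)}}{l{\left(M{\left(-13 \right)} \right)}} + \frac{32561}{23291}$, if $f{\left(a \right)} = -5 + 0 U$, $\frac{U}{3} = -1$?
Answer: $\frac{112582118347}{80530309452} \approx 1.398$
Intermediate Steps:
$U = -3$ ($U = 3 \left(-1\right) = -3$)
$f{\left(a \right)} = -5$ ($f{\left(a \right)} = -5 + 0 \left(-3\right) = -5 + 0 = -5$)
$M{\left(X \right)} = 4 - X^{2}$ ($M{\left(X \right)} = 4 - X X = 4 - X^{2}$)
$l{\left(K \right)} = 3 + K^{2} \left(38 + K\right)$ ($l{\left(K \right)} = 3 + \left(K + \left(103 - 65\right)\right) K^{2} = 3 + \left(K + 38\right) K^{2} = 3 + \left(38 + K\right) K^{2} = 3 + K^{2} \left(38 + K\right)$)
$\frac{f{\left(95 \right)}}{l{\left(M{\left(-13 \right)} \right)}} + \frac{32561}{23291} = - \frac{5}{3 + \left(4 - \left(-13\right)^{2}\right)^{3} + 38 \left(4 - \left(-13\right)^{2}\right)^{2}} + \frac{32561}{23291} = - \frac{5}{3 + \left(4 - 169\right)^{3} + 38 \left(4 - 169\right)^{2}} + 32561 \cdot \frac{1}{23291} = - \frac{5}{3 + \left(4 - 169\right)^{3} + 38 \left(4 - 169\right)^{2}} + \frac{32561}{23291} = - \frac{5}{3 + \left(-165\right)^{3} + 38 \left(-165\right)^{2}} + \frac{32561}{23291} = - \frac{5}{3 - 4492125 + 38 \cdot 27225} + \frac{32561}{23291} = - \frac{5}{3 - 4492125 + 1034550} + \frac{32561}{23291} = - \frac{5}{-3457572} + \frac{32561}{23291} = \left(-5\right) \left(- \frac{1}{3457572}\right) + \frac{32561}{23291} = \frac{5}{3457572} + \frac{32561}{23291} = \frac{112582118347}{80530309452}$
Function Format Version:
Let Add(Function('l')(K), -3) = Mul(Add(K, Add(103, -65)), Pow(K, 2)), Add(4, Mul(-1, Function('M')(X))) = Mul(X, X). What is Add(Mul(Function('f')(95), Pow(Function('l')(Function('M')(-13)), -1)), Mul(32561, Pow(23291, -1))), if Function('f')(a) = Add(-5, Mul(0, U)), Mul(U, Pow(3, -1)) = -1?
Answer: Rational(112582118347, 80530309452) ≈ 1.3980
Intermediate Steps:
U = -3 (U = Mul(3, -1) = -3)
Function('f')(a) = -5 (Function('f')(a) = Add(-5, Mul(0, -3)) = Add(-5, 0) = -5)
Function('M')(X) = Add(4, Mul(-1, Pow(X, 2))) (Function('M')(X) = Add(4, Mul(-1, Mul(X, X))) = Add(4, Mul(-1, Pow(X, 2))))
Function('l')(K) = Add(3, Mul(Pow(K, 2), Add(38, K))) (Function('l')(K) = Add(3, Mul(Add(K, Add(103, -65)), Pow(K, 2))) = Add(3, Mul(Add(K, 38), Pow(K, 2))) = Add(3, Mul(Add(38, K), Pow(K, 2))) = Add(3, Mul(Pow(K, 2), Add(38, K))))
Add(Mul(Function('f')(95), Pow(Function('l')(Function('M')(-13)), -1)), Mul(32561, Pow(23291, -1))) = Add(Mul(-5, Pow(Add(3, Pow(Add(4, Mul(-1, Pow(-13, 2))), 3), Mul(38, Pow(Add(4, Mul(-1, Pow(-13, 2))), 2))), -1)), Mul(32561, Pow(23291, -1))) = Add(Mul(-5, Pow(Add(3, Pow(Add(4, Mul(-1, 169)), 3), Mul(38, Pow(Add(4, Mul(-1, 169)), 2))), -1)), Mul(32561, Rational(1, 23291))) = Add(Mul(-5, Pow(Add(3, Pow(Add(4, -169), 3), Mul(38, Pow(Add(4, -169), 2))), -1)), Rational(32561, 23291)) = Add(Mul(-5, Pow(Add(3, Pow(-165, 3), Mul(38, Pow(-165, 2))), -1)), Rational(32561, 23291)) = Add(Mul(-5, Pow(Add(3, -4492125, Mul(38, 27225)), -1)), Rational(32561, 23291)) = Add(Mul(-5, Pow(Add(3, -4492125, 1034550), -1)), Rational(32561, 23291)) = Add(Mul(-5, Pow(-3457572, -1)), Rational(32561, 23291)) = Add(Mul(-5, Rational(-1, 3457572)), Rational(32561, 23291)) = Add(Rational(5, 3457572), Rational(32561, 23291)) = Rational(112582118347, 80530309452)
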